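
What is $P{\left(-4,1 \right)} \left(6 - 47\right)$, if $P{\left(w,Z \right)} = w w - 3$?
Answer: $-533$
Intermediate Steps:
$P{\left(w,Z \right)} = -3 + w^{2}$ ($P{\left(w,Z \right)} = w^{2} - 3 = -3 + w^{2}$)
$P{\left(-4,1 \right)} \left(6 - 47\right) = \left(-3 + \left(-4\right)^{2}\right) \left(6 - 47\right) = \left(-3 + 16\right) \left(-41\right) = 13 \left(-41\right) = -533$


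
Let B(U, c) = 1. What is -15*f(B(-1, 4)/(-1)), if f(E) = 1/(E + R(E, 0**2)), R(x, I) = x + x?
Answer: 5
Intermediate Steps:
R(x, I) = 2*x
f(E) = 1/(3*E) (f(E) = 1/(E + 2*E) = 1/(3*E))
-15*f(B(-1, 4)/(-1)) = -5/(1/(-1)) = -5/(1*(-1)) = -5/(-1) = -5*(-1) = -15*(-1/3) = 5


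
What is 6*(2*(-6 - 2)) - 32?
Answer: -128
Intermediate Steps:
6*(2*(-6 - 2)) - 32 = 6*(2*(-8)) - 32 = 6*(-16) - 32 = -96 - 32 = -128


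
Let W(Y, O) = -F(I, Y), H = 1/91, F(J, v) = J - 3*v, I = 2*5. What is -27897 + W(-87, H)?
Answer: -28168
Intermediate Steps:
I = 10
H = 1/91 ≈ 0.010989
W(Y, O) = -10 + 3*Y (W(Y, O) = -(10 - 3*Y) = -10 + 3*Y)
-27897 + W(-87, H) = -27897 + (-10 + 3*(-87)) = -27897 + (-10 - 261) = -27897 - 271 = -28168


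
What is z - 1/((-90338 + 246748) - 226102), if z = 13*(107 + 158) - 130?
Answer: 231028981/69692 ≈ 3315.0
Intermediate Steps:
z = 3315 (z = 13*265 - 130 = 3445 - 130 = 3315)
z - 1/((-90338 + 246748) - 226102) = 3315 - 1/((-90338 + 246748) - 226102) = 3315 - 1/(156410 - 226102) = 3315 - 1/(-69692) = 3315 - 1*(-1/69692) = 3315 + 1/69692 = 231028981/69692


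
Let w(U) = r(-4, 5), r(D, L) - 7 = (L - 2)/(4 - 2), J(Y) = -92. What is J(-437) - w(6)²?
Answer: -657/4 ≈ -164.25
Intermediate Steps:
r(D, L) = 6 + L/2 (r(D, L) = 7 + (L - 2)/(4 - 2) = 7 + (-2 + L)/2 = 7 + (-2 + L)*(½) = 7 + (-1 + L/2) = 6 + L/2)
w(U) = 17/2 (w(U) = 6 + (½)*5 = 6 + 5/2 = 17/2)
J(-437) - w(6)² = -92 - (17/2)² = -92 - 1*289/4 = -92 - 289/4 = -657/4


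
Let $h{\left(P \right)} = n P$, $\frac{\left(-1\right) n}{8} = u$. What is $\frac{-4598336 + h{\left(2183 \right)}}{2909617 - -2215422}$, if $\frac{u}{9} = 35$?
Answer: $- \frac{10099496}{5125039} \approx -1.9706$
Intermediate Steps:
$u = 315$ ($u = 9 \cdot 35 = 315$)
$n = -2520$ ($n = \left(-8\right) 315 = -2520$)
$h{\left(P \right)} = - 2520 P$
$\frac{-4598336 + h{\left(2183 \right)}}{2909617 - -2215422} = \frac{-4598336 - 5501160}{2909617 - -2215422} = \frac{-4598336 - 5501160}{2909617 + 2215422} = - \frac{10099496}{5125039}$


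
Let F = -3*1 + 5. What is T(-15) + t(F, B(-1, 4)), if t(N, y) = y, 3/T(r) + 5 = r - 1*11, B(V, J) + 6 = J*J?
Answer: 307/31 ≈ 9.9032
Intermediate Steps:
B(V, J) = -6 + J² (B(V, J) = -6 + J*J = -6 + J²)
F = 2 (F = -3 + 5 = 2)
T(r) = 3/(-16 + r) (T(r) = 3/(-5 + (r - 1*11)) = 3/(-5 + (r - 11)) = 3/(-5 + (-11 + r)) = 3/(-16 + r))
T(-15) + t(F, B(-1, 4)) = 3/(-16 - 15) + (-6 + 4²) = 3/(-31) + (-6 + 16) = 3*(-1/31) + 10 = -3/31 + 10 = 307/31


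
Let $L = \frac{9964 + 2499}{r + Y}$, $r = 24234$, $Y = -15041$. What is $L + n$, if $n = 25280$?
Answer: $\frac{232411503}{9193} \approx 25281.0$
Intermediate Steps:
$L = \frac{12463}{9193}$ ($L = \frac{9964 + 2499}{24234 - 15041} = \frac{12463}{9193} \approx 1.3557$)
$L + n = \frac{12463}{9193} + 25280 = \frac{232411503}{9193}$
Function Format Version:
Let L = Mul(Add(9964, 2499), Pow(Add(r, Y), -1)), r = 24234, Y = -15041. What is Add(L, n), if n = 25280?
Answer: Rational(232411503, 9193) ≈ 25281.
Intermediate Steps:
L = Rational(12463, 9193) (L = Mul(Add(9964, 2499), Pow(Add(24234, -15041), -1)) = Mul(12463, Pow(9193, -1)) = Mul(12463, Rational(1, 9193)) = Rational(12463, 9193) ≈ 1.3557)
Add(L, n) = Add(Rational(12463, 9193), 25280) = Rational(232411503, 9193)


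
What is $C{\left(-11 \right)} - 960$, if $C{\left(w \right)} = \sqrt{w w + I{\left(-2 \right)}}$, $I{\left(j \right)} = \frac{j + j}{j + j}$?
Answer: $-960 + \sqrt{122} \approx -948.96$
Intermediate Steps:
$I{\left(j \right)} = 1$ ($I{\left(j \right)} = \frac{2 j}{2 j} = 2 j \frac{1}{2 j} = 1$)
$C{\left(w \right)} = \sqrt{1 + w^{2}}$ ($C{\left(w \right)} = \sqrt{w w + 1} = \sqrt{w^{2} + 1} = \sqrt{1 + w^{2}}$)
$C{\left(-11 \right)} - 960 = \sqrt{1 + \left(-11\right)^{2}} - 960 = \sqrt{1 + 121} - 960 = \sqrt{122} - 960 = -960 + \sqrt{122}$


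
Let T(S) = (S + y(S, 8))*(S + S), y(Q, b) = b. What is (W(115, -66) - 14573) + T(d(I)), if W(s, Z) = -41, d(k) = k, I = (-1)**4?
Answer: -14596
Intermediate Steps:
I = 1
T(S) = 2*S*(8 + S) (T(S) = (S + 8)*(S + S) = (8 + S)*(2*S) = 2*S*(8 + S))
(W(115, -66) - 14573) + T(d(I)) = (-41 - 14573) + 2*1*(8 + 1) = -14614 + 2*1*9 = -14614 + 18 = -14596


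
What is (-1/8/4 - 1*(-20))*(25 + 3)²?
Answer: 31311/2 ≈ 15656.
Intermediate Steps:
(-1/8/4 - 1*(-20))*(25 + 3)² = (-1*⅛*(¼) + 20)*28² = (-⅛*¼ + 20)*784 = (-1/32 + 20)*784 = (639/32)*784 = 31311/2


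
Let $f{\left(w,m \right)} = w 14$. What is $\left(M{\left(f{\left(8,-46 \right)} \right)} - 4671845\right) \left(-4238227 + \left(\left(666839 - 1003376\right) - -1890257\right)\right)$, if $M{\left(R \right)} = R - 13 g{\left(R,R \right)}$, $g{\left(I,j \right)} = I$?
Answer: $12545208582823$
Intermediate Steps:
$f{\left(w,m \right)} = 14 w$
$M{\left(R \right)} = - 12 R$ ($M{\left(R \right)} = R - 13 R = - 12 R$)
$\left(M{\left(f{\left(8,-46 \right)} \right)} - 4671845\right) \left(-4238227 + \left(\left(666839 - 1003376\right) - -1890257\right)\right) = \left(- 12 \cdot 14 \cdot 8 - 4671845\right) \left(-4238227 + \left(\left(666839 - 1003376\right) - -1890257\right)\right) = \left(\left(-12\right) 112 - 4671845\right) \left(-4238227 + \left(-336537 + 1890257\right)\right) = \left(-1344 - 4671845\right) \left(-4238227 + 1553720\right) = \left(-4673189\right) \left(-2684507\right) = 12545208582823$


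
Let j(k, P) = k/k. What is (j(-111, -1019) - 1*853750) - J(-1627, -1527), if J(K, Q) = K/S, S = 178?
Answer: -151965695/178 ≈ -8.5374e+5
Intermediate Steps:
J(K, Q) = K/178
j(k, P) = 1
(j(-111, -1019) - 1*853750) - J(-1627, -1527) = (1 - 1*853750) - (-1627)/178 = (1 - 853750) - 1*(-1627/178) = -853749 + 1627/178 = -151965695/178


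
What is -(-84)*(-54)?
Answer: -4536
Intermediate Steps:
-(-84)*(-54) = -84*54 = -4536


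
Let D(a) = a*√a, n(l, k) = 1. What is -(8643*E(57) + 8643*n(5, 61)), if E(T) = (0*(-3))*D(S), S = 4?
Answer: -8643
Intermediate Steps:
D(a) = a^(3/2)
E(T) = 0 (E(T) = (0*(-3))*4^(3/2) = 0*8 = 0)
-(8643*E(57) + 8643*n(5, 61)) = -8643/(1/(1 + 0)) = -8643/(1/1) = -8643/1 = -8643*1 = -8643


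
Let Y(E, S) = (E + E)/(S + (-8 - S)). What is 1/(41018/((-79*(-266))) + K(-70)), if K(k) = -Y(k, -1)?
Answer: -21014/326727 ≈ -0.064317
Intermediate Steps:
Y(E, S) = -E/4 (Y(E, S) = (2*E)/(-8) = (2*E)*(-⅛) = -E/4)
K(k) = k/4 (K(k) = -(-1)*k/4 = k/4)
1/(41018/((-79*(-266))) + K(-70)) = 1/(41018/((-79*(-266))) + (¼)*(-70)) = 1/(41018/21014 - 35/2) = 1/(41018*(1/21014) - 35/2) = 1/(20509/10507 - 35/2) = 1/(-326727/21014) = -21014/326727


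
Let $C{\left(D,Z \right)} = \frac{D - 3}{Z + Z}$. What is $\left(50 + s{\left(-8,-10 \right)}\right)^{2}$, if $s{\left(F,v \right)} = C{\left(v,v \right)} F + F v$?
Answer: $\frac{389376}{25} \approx 15575.0$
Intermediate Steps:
$C{\left(D,Z \right)} = \frac{-3 + D}{2 Z}$
$s{\left(F,v \right)} = F v + \frac{F \left(-3 + v\right)}{2 v}$ ($s{\left(F,v \right)} = \frac{-3 + v}{2 v} F + F v = \frac{F \left(-3 + v\right)}{2 v} + F v = F v + \frac{F \left(-3 + v\right)}{2 v}$)
$\left(50 + s{\left(-8,-10 \right)}\right)^{2} = \left(50 + \frac{1}{2} \left(-8\right) \frac{1}{-10} \left(-3 - 10 + 2 \left(-10\right)^{2}\right)\right)^{2} = \left(50 + \frac{1}{2} \left(-8\right) \left(- \frac{1}{10}\right) \left(-3 - 10 + 2 \cdot 100\right)\right)^{2} = \left(50 + \frac{1}{2} \left(-8\right) \left(- \frac{1}{10}\right) \left(-3 - 10 + 200\right)\right)^{2} = \left(50 + \frac{1}{2} \left(-8\right) \left(- \frac{1}{10}\right) 187\right)^{2} = \left(50 + \frac{374}{5}\right)^{2} = \left(\frac{624}{5}\right)^{2} = \frac{389376}{25}$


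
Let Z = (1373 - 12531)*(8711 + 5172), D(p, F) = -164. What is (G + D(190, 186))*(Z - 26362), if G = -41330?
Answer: 6428784756744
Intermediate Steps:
Z = -154906514 (Z = -11158*13883 = -154906514)
(G + D(190, 186))*(Z - 26362) = (-41330 - 164)*(-154906514 - 26362) = -41494*(-154932876) = 6428784756744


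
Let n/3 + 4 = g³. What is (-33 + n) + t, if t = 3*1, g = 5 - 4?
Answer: -39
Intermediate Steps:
g = 1
n = -9 (n = -12 + 3*1³ = -12 + 3*1 = -12 + 3 = -9)
t = 3
(-33 + n) + t = (-33 - 9) + 3 = -42 + 3 = -39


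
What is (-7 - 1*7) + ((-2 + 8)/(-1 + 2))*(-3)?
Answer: -32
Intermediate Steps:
(-7 - 1*7) + ((-2 + 8)/(-1 + 2))*(-3) = (-7 - 7) + (6/1)*(-3) = -14 + (6*1)*(-3) = -14 + 6*(-3) = -14 - 18 = -32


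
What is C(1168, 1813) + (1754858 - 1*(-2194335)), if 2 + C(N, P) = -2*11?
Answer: 3949169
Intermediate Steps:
C(N, P) = -24 (C(N, P) = -2 - 2*11 = -2 - 22 = -24)
C(1168, 1813) + (1754858 - 1*(-2194335)) = -24 + (1754858 - 1*(-2194335)) = -24 + (1754858 + 2194335) = -24 + 3949193 = 3949169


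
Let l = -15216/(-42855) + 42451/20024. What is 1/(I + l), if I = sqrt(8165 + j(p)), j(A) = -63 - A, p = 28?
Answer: -202510968835426920/660117540432384061231 + 81820506315265600*sqrt(8074)/660117540432384061231 ≈ 0.010831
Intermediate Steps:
l = 707974263/286042840 (l = -15216*(-1/42855) + 42451*(1/20024) = 5072/14285 + 42451/20024 = 707974263/286042840 ≈ 2.4751)
I = sqrt(8074) (I = sqrt(8165 + (-63 - 1*28)) = sqrt(8165 + (-63 - 28)) = sqrt(8165 - 91) = sqrt(8074) ≈ 89.855)
1/(I + l) = 1/(sqrt(8074) + 707974263/286042840) = 1/(707974263/286042840 + sqrt(8074))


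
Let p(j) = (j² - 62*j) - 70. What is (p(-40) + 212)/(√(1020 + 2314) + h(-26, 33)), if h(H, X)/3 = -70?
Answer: -443310/20383 - 2111*√3334/20383 ≈ -27.729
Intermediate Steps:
p(j) = -70 + j² - 62*j
h(H, X) = -210 (h(H, X) = 3*(-70) = -210)
(p(-40) + 212)/(√(1020 + 2314) + h(-26, 33)) = ((-70 + (-40)² - 62*(-40)) + 212)/(√(1020 + 2314) - 210) = ((-70 + 1600 + 2480) + 212)/(√3334 - 210) = (4010 + 212)/(-210 + √3334) = 4222/(-210 + √3334)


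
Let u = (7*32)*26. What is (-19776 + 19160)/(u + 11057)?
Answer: -616/16881 ≈ -0.036491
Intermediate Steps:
u = 5824 (u = 224*26 = 5824)
(-19776 + 19160)/(u + 11057) = (-19776 + 19160)/(5824 + 11057) = -616/16881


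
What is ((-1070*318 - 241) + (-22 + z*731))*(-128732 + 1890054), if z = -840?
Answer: -1681292812286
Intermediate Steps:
((-1070*318 - 241) + (-22 + z*731))*(-128732 + 1890054) = ((-1070*318 - 241) + (-22 - 840*731))*(-128732 + 1890054) = ((-340260 - 241) + (-22 - 614040))*1761322 = (-340501 - 614062)*1761322 = -954563*1761322 = -1681292812286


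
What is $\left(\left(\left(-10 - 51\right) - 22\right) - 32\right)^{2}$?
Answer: $13225$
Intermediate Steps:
$\left(\left(\left(-10 - 51\right) - 22\right) - 32\right)^{2} = \left(\left(-61 - 22\right) - 32\right)^{2} = \left(-83 - 32\right)^{2} = \left(-115\right)^{2} = 13225$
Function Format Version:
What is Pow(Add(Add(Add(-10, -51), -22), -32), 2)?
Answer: 13225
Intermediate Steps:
Pow(Add(Add(Add(-10, -51), -22), -32), 2) = Pow(Add(Add(-61, -22), -32), 2) = Pow(Add(-83, -32), 2) = Pow(-115, 2) = 13225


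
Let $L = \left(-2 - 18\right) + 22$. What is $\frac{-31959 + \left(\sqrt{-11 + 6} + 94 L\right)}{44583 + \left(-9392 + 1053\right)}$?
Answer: $- \frac{31771}{36244} + \frac{i \sqrt{5}}{36244} \approx -0.87659 + 6.1695 \cdot 10^{-5} i$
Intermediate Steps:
$L = 2$ ($L = -20 + 22 = 2$)
$\frac{-31959 + \left(\sqrt{-11 + 6} + 94 L\right)}{44583 + \left(-9392 + 1053\right)} = \frac{-31959 + \left(\sqrt{-11 + 6} + 94 \cdot 2\right)}{44583 + \left(-9392 + 1053\right)} = \frac{-31959 + \left(\sqrt{-5} + 188\right)}{44583 - 8339} = \frac{-31959 + \left(i \sqrt{5} + 188\right)}{36244} = \left(-31959 + \left(188 + i \sqrt{5}\right)\right) \frac{1}{36244} = \left(-31771 + i \sqrt{5}\right) \frac{1}{36244} = - \frac{31771}{36244} + \frac{i \sqrt{5}}{36244}$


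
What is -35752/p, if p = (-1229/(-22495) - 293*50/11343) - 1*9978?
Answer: 9122508385320/2546309923933 ≈ 3.5826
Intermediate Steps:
p = -2546309923933/255160785 (p = (-1229*(-1/22495) - 14650*1/11343) - 9978 = (1229/22495 - 14650/11343) - 9978 = -315611203/255160785 - 9978 = -2546309923933/255160785 ≈ -9979.2)
-35752/p = -35752/(-2546309923933/255160785) = -35752*(-255160785/2546309923933) = 9122508385320/2546309923933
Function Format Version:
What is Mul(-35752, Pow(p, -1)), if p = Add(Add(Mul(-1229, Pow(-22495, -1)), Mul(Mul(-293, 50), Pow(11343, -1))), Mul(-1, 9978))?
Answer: Rational(9122508385320, 2546309923933) ≈ 3.5826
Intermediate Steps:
p = Rational(-2546309923933, 255160785) (p = Add(Add(Mul(-1229, Rational(-1, 22495)), Mul(-14650, Rational(1, 11343))), -9978) = Add(Add(Rational(1229, 22495), Rational(-14650, 11343)), -9978) = Add(Rational(-315611203, 255160785), -9978) = Rational(-2546309923933, 255160785) ≈ -9979.2)
Mul(-35752, Pow(p, -1)) = Mul(-35752, Pow(Rational(-2546309923933, 255160785), -1)) = Mul(-35752, Rational(-255160785, 2546309923933)) = Rational(9122508385320, 2546309923933)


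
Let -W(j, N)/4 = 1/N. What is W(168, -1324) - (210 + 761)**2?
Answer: -312080370/331 ≈ -9.4284e+5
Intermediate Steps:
W(j, N) = -4/N
W(168, -1324) - (210 + 761)**2 = -4/(-1324) - (210 + 761)**2 = -4*(-1/1324) - 1*971**2 = 1/331 - 1*942841 = 1/331 - 942841 = -312080370/331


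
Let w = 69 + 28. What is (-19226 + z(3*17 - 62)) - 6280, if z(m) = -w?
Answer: -25603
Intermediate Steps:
w = 97
z(m) = -97 (z(m) = -1*97 = -97)
(-19226 + z(3*17 - 62)) - 6280 = (-19226 - 97) - 6280 = -19323 - 6280 = -25603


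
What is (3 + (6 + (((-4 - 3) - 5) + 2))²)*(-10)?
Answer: -190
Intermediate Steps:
(3 + (6 + (((-4 - 3) - 5) + 2))²)*(-10) = (3 + (6 + ((-7 - 5) + 2))²)*(-10) = (3 + (6 + (-12 + 2))²)*(-10) = (3 + (6 - 10)²)*(-10) = (3 + (-4)²)*(-10) = (3 + 16)*(-10) = 19*(-10) = -190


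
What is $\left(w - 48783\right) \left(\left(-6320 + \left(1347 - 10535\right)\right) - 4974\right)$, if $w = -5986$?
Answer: $1121778658$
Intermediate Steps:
$\left(w - 48783\right) \left(\left(-6320 + \left(1347 - 10535\right)\right) - 4974\right) = \left(-5986 - 48783\right) \left(\left(-6320 + \left(1347 - 10535\right)\right) - 4974\right) = - 54769 \left(\left(-6320 + \left(1347 - 10535\right)\right) - 4974\right) = - 54769 \left(\left(-6320 - 9188\right) - 4974\right) = - 54769 \left(-15508 - 4974\right) = \left(-54769\right) \left(-20482\right) = 1121778658$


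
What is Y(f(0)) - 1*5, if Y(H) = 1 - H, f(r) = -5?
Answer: 1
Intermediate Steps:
Y(f(0)) - 1*5 = (1 - 1*(-5)) - 1*5 = (1 + 5) - 5 = 6 - 5 = 1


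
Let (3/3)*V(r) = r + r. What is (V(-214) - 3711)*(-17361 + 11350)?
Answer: 24879529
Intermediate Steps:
V(r) = 2*r (V(r) = r + r = 2*r)
(V(-214) - 3711)*(-17361 + 11350) = (2*(-214) - 3711)*(-17361 + 11350) = (-428 - 3711)*(-6011) = -4139*(-6011) = 24879529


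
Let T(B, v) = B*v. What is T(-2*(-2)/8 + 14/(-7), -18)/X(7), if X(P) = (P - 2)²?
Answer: 27/25 ≈ 1.0800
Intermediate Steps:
X(P) = (-2 + P)²
T(-2*(-2)/8 + 14/(-7), -18)/X(7) = ((-2*(-2)/8 + 14/(-7))*(-18))/((-2 + 7)²) = ((4*(⅛) + 14*(-⅐))*(-18))/(5²) = ((½ - 2)*(-18))/25 = -3/2*(-18)*(1/25) = 27*(1/25) = 27/25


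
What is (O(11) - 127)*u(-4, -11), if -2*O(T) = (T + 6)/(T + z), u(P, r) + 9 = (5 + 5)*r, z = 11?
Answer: 666995/44 ≈ 15159.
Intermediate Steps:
u(P, r) = -9 + 10*r (u(P, r) = -9 + (5 + 5)*r = -9 + 10*r)
O(T) = -(6 + T)/(2*(11 + T)) (O(T) = -(T + 6)/(2*(T + 11)) = -(6 + T)/(2*(11 + T)))
(O(11) - 127)*u(-4, -11) = ((-6 - 1*11)/(2*(11 + 11)) - 127)*(-9 + 10*(-11)) = ((1/2)*(-6 - 11)/22 - 127)*(-9 - 110) = ((1/2)*(1/22)*(-17) - 127)*(-119) = (-17/44 - 127)*(-119) = -5605/44*(-119) = 666995/44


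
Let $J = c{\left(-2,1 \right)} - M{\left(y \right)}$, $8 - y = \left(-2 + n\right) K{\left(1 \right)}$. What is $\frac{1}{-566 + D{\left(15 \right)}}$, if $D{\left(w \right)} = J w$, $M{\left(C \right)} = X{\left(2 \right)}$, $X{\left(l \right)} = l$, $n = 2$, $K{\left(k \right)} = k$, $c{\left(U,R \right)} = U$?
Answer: $- \frac{1}{626} \approx -0.0015974$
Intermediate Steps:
$y = 8$ ($y = 8 - \left(-2 + 2\right) 1 = 8 - 0 \cdot 1 = 8 - 0 = 8 + 0 = 8$)
$M{\left(C \right)} = 2$
$J = -4$ ($J = -2 - 2 = -4$)
$D{\left(w \right)} = - 4 w$
$\frac{1}{-566 + D{\left(15 \right)}} = \frac{1}{-566 - 60} = \frac{1}{-626} = - \frac{1}{626}$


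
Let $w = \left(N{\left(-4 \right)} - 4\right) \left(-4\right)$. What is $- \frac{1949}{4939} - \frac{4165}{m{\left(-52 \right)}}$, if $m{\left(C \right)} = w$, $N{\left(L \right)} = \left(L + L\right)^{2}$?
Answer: $\frac{4020635}{237072} \approx 16.96$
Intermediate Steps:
$N{\left(L \right)} = 4 L^{2}$ ($N{\left(L \right)} = \left(2 L\right)^{2} = 4 L^{2}$)
$w = -240$ ($w = \left(4 \left(-4\right)^{2} - 4\right) \left(-4\right) = \left(4 \cdot 16 - 4\right) \left(-4\right) = \left(64 - 4\right) \left(-4\right) = 60 \left(-4\right) = -240$)
$m{\left(C \right)} = -240$
$- \frac{1949}{4939} - \frac{4165}{m{\left(-52 \right)}} = - \frac{1949}{4939} - \frac{4165}{-240} = \left(-1949\right) \frac{1}{4939} - - \frac{833}{48} = - \frac{1949}{4939} + \frac{833}{48} = \frac{4020635}{237072}$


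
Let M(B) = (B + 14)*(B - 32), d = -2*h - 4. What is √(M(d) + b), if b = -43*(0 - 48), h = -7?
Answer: 16*√6 ≈ 39.192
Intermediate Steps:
b = 2064 (b = -43*(-48) = 2064)
d = 10 (d = -2*(-7) - 4 = 14 - 4 = 10)
M(B) = (-32 + B)*(14 + B) (M(B) = (14 + B)*(-32 + B) = (-32 + B)*(14 + B))
√(M(d) + b) = √((-448 + 10² - 18*10) + 2064) = √((-448 + 100 - 180) + 2064) = √(-528 + 2064) = √1536 = 16*√6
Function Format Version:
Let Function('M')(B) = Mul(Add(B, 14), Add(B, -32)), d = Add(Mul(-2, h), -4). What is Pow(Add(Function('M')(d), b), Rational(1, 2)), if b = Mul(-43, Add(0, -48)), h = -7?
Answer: Mul(16, Pow(6, Rational(1, 2))) ≈ 39.192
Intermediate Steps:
b = 2064 (b = Mul(-43, -48) = 2064)
d = 10 (d = Add(Mul(-2, -7), -4) = Add(14, -4) = 10)
Function('M')(B) = Mul(Add(-32, B), Add(14, B)) (Function('M')(B) = Mul(Add(14, B), Add(-32, B)) = Mul(Add(-32, B), Add(14, B)))
Pow(Add(Function('M')(d), b), Rational(1, 2)) = Pow(Add(Add(-448, Pow(10, 2), Mul(-18, 10)), 2064), Rational(1, 2)) = Pow(Add(Add(-448, 100, -180), 2064), Rational(1, 2)) = Pow(Add(-528, 2064), Rational(1, 2)) = Pow(1536, Rational(1, 2)) = Mul(16, Pow(6, Rational(1, 2)))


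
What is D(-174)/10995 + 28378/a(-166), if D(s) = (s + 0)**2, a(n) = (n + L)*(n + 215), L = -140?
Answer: 3379577/3925215 ≈ 0.86099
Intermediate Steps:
a(n) = (-140 + n)*(215 + n) (a(n) = (n - 140)*(n + 215) = (-140 + n)*(215 + n))
D(s) = s**2
D(-174)/10995 + 28378/a(-166) = (-174)**2/10995 + 28378/(-30100 + (-166)**2 + 75*(-166)) = 30276*(1/10995) + 28378/(-30100 + 27556 - 12450) = 10092/3665 + 28378/(-14994) = 10092/3665 + 28378*(-1/14994) = 10092/3665 - 2027/1071 = 3379577/3925215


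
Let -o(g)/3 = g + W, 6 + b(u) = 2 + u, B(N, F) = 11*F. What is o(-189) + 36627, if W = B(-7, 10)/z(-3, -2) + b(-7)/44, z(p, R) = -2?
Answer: 149439/4 ≈ 37360.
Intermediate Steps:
b(u) = -4 + u (b(u) = -6 + (2 + u) = -4 + u)
W = -221/4 (W = (11*10)/(-2) + (-4 - 7)/44 = 110*(-1/2) - 11*1/44 = -55 - 1/4 = -221/4 ≈ -55.250)
o(g) = 663/4 - 3*g (o(g) = -3*(g - 221/4) = -3*(-221/4 + g) = 663/4 - 3*g)
o(-189) + 36627 = (663/4 - 3*(-189)) + 36627 = (663/4 + 567) + 36627 = 2931/4 + 36627 = 149439/4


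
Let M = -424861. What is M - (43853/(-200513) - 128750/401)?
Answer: -34135417997090/80405713 ≈ -4.2454e+5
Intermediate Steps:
M - (43853/(-200513) - 128750/401) = -424861 - (43853/(-200513) - 128750/401) = -424861 - (43853*(-1/200513) - 128750*1/401) = -424861 - (-43853/200513 - 128750/401) = -424861 - 1*(-25833633803/80405713) = -424861 + 25833633803/80405713 = -34135417997090/80405713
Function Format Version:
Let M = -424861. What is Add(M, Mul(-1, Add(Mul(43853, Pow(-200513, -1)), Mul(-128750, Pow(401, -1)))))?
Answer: Rational(-34135417997090, 80405713) ≈ -4.2454e+5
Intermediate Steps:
Add(M, Mul(-1, Add(Mul(43853, Pow(-200513, -1)), Mul(-128750, Pow(401, -1))))) = Add(-424861, Mul(-1, Add(Mul(43853, Pow(-200513, -1)), Mul(-128750, Pow(401, -1))))) = Add(-424861, Mul(-1, Add(Mul(43853, Rational(-1, 200513)), Mul(-128750, Rational(1, 401))))) = Add(-424861, Mul(-1, Add(Rational(-43853, 200513), Rational(-128750, 401)))) = Add(-424861, Mul(-1, Rational(-25833633803, 80405713))) = Add(-424861, Rational(25833633803, 80405713)) = Rational(-34135417997090, 80405713)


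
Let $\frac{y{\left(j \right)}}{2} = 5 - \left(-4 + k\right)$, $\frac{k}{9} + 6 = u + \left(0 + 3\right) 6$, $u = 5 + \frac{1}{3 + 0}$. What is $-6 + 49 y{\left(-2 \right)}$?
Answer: $-14412$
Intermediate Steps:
$u = \frac{16}{3}$ ($u = 5 + \frac{1}{3} = \frac{16}{3} \approx 5.3333$)
$k = 156$ ($k = -54 + 9 \left(\frac{16}{3} + \left(0 + 3\right) 6\right) = -54 + 9 \left(\frac{16}{3} + 3 \cdot 6\right) = -54 + 9 \left(\frac{16}{3} + 18\right) = -54 + 9 \cdot \frac{70}{3} = -54 + 210 = 156$)
$y{\left(j \right)} = -294$ ($y{\left(j \right)} = 2 \left(5 + \left(4 - 156\right)\right) = 2 \left(5 - 152\right) = 2 \left(-147\right) = -294$)
$-6 + 49 y{\left(-2 \right)} = -6 + 49 \left(-294\right) = -6 - 14406 = -14412$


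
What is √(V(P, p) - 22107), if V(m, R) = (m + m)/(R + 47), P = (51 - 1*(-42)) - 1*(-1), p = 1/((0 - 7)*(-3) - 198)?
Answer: 5*I*√15292871745/4159 ≈ 148.67*I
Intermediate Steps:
p = -1/177 (p = 1/(-7*(-3) - 198) = 1/(21 - 198) = 1/(-177) = -1/177 ≈ -0.0056497)
P = 94 (P = (51 + 42) + 1 = 93 + 1 = 94)
V(m, R) = 2*m/(47 + R) (V(m, R) = (2*m)/(47 + R) = 2*m/(47 + R))
√(V(P, p) - 22107) = √(2*94/(47 - 1/177) - 22107) = √(2*94/(8318/177) - 22107) = √(2*94*(177/8318) - 22107) = √(16638/4159 - 22107) = √(-91926375/4159) = 5*I*√15292871745/4159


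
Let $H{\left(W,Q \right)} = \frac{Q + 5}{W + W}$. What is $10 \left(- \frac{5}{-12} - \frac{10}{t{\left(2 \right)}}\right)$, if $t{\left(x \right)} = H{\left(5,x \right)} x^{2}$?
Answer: $- \frac{1325}{42} \approx -31.548$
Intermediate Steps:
$H{\left(W,Q \right)} = \frac{5 + Q}{2 W}$
$t{\left(x \right)} = x^{2} \left(\frac{1}{2} + \frac{x}{10}\right)$ ($t{\left(x \right)} = \frac{5 + x}{2 \cdot 5} x^{2} = \frac{1}{2} \cdot \frac{1}{5} \left(5 + x\right) x^{2} = \left(\frac{1}{2} + \frac{x}{10}\right) x^{2} = x^{2} \left(\frac{1}{2} + \frac{x}{10}\right)$)
$10 \left(- \frac{5}{-12} - \frac{10}{t{\left(2 \right)}}\right) = 10 \left(- \frac{5}{-12} - \frac{10}{\frac{1}{10} \cdot 2^{2} \left(5 + 2\right)}\right) = 10 \left(\left(-5\right) \left(- \frac{1}{12}\right) - \frac{10}{\frac{1}{10} \cdot 4 \cdot 7}\right) = 10 \left(\frac{5}{12} - \frac{10}{\frac{14}{5}}\right) = 10 \left(\frac{5}{12} - \frac{25}{7}\right) = 10 \left(- \frac{265}{84}\right) = - \frac{1325}{42}$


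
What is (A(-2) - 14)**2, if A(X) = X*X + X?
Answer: 144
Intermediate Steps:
A(X) = X + X**2 (A(X) = X**2 + X = X + X**2)
(A(-2) - 14)**2 = (-2*(1 - 2) - 14)**2 = (-2*(-1) - 14)**2 = (2 - 14)**2 = (-12)**2 = 144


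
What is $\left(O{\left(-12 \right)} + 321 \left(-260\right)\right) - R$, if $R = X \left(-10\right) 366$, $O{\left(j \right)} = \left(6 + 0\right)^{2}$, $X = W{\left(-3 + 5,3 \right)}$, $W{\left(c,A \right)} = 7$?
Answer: $-57804$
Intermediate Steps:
$X = 7$
$O{\left(j \right)} = 36$ ($O{\left(j \right)} = 6^{2} = 36$)
$R = -25620$ ($R = 7 \left(-10\right) 366 = \left(-70\right) 366 = -25620$)
$\left(O{\left(-12 \right)} + 321 \left(-260\right)\right) - R = \left(36 + 321 \left(-260\right)\right) - -25620 = \left(36 - 83460\right) + 25620 = -83424 + 25620 = -57804$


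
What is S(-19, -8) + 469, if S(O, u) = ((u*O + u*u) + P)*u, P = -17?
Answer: -1123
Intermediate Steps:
S(O, u) = u*(-17 + u² + O*u) (S(O, u) = ((u*O + u*u) - 17)*u = ((O*u + u²) - 17)*u = ((u² + O*u) - 17)*u = (-17 + u² + O*u)*u = u*(-17 + u² + O*u))
S(-19, -8) + 469 = -8*(-17 + (-8)² - 19*(-8)) + 469 = -8*(-17 + 64 + 152) + 469 = -8*199 + 469 = -1592 + 469 = -1123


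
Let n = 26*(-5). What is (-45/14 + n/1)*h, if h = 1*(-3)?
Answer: 5595/14 ≈ 399.64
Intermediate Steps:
n = -130
h = -3
(-45/14 + n/1)*h = (-45/14 - 130/1)*(-3) = (-45*1/14 - 130*1)*(-3) = (-45/14 - 130)*(-3) = -1865/14*(-3) = 5595/14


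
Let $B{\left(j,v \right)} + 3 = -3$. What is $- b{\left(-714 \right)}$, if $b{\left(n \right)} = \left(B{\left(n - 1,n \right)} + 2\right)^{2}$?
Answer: $-16$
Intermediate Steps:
$B{\left(j,v \right)} = -6$ ($B{\left(j,v \right)} = -3 - 3 = -6$)
$b{\left(n \right)} = 16$ ($b{\left(n \right)} = \left(-6 + 2\right)^{2} = \left(-4\right)^{2} = 16$)
$- b{\left(-714 \right)} = \left(-1\right) 16 = -16$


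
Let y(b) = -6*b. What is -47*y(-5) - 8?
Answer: -1418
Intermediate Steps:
-47*y(-5) - 8 = -(-282)*(-5) - 8 = -47*30 - 8 = -1410 - 8 = -1418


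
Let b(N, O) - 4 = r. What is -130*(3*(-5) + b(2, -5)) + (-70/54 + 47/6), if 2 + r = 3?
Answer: 70553/54 ≈ 1306.5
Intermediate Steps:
r = 1 (r = -2 + 3 = 1)
b(N, O) = 5 (b(N, O) = 4 + 1 = 5)
-130*(3*(-5) + b(2, -5)) + (-70/54 + 47/6) = -130*(3*(-5) + 5) + (-70/54 + 47/6) = -130*(-15 + 5) + (-70*1/54 + 47*(⅙)) = -130*(-10) + (-35/27 + 47/6) = 1300 + 353/54 = 70553/54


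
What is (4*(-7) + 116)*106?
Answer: 9328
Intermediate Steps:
(4*(-7) + 116)*106 = (-28 + 116)*106 = 88*106 = 9328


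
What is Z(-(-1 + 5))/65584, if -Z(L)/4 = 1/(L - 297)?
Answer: 1/4935196 ≈ 2.0263e-7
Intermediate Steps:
Z(L) = -4/(-297 + L) (Z(L) = -4/(L - 297) = -4/(-297 + L))
Z(-(-1 + 5))/65584 = -4/(-297 - (-1 + 5))/65584 = -4/(-297 - 1*4)*(1/65584) = -4/(-297 - 4)*(1/65584) = -4/(-301)*(1/65584) = -4*(-1/301)*(1/65584) = (4/301)*(1/65584) = 1/4935196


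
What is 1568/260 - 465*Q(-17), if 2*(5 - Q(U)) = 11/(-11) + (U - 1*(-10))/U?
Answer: -2713586/1105 ≈ -2455.7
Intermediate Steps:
Q(U) = 11/2 - (10 + U)/(2*U) (Q(U) = 5 - (11/(-11) + (U - 1*(-10))/U)/2 = 5 - (11*(-1/11) + (U + 10)/U)/2 = 5 - (-1 + (10 + U)/U)/2 = 5 + (½ - (10 + U)/(2*U)) = 11/2 - (10 + U)/(2*U))
1568/260 - 465*Q(-17) = 1568/260 - 465*(5 - 5/(-17)) = 1568*(1/260) - 465*(5 - 5*(-1/17)) = 392/65 - 465*(5 + 5/17) = 392/65 - 465*90/17 = 392/65 - 41850/17 = -2713586/1105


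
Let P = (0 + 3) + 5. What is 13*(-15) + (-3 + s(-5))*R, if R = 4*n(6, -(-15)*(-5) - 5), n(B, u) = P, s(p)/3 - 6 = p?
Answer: -195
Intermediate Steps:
s(p) = 18 + 3*p
P = 8 (P = 3 + 5 = 8)
n(B, u) = 8
R = 32 (R = 4*8 = 32)
13*(-15) + (-3 + s(-5))*R = 13*(-15) + (-3 + (18 + 3*(-5)))*32 = -195 + (-3 + (18 - 15))*32 = -195 + (-3 + 3)*32 = -195 + 0*32 = -195 + 0 = -195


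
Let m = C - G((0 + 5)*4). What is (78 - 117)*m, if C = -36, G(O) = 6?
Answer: 1638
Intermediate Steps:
m = -42 (m = -36 - 1*6 = -36 - 6 = -42)
(78 - 117)*m = (78 - 117)*(-42) = -39*(-42) = 1638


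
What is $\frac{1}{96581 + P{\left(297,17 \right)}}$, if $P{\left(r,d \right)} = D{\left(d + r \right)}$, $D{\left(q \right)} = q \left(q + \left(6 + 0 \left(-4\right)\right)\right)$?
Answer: $\frac{1}{197061} \approx 5.0746 \cdot 10^{-6}$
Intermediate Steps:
$D{\left(q \right)} = q \left(6 + q\right)$ ($D{\left(q \right)} = q \left(q + \left(6 + 0\right)\right) = q \left(q + 6\right) = q \left(6 + q\right)$)
$P{\left(r,d \right)} = \left(d + r\right) \left(6 + d + r\right)$ ($P{\left(r,d \right)} = \left(d + r\right) \left(6 + \left(d + r\right)\right) = \left(d + r\right) \left(6 + d + r\right)$)
$\frac{1}{96581 + P{\left(297,17 \right)}} = \frac{1}{96581 + \left(17 + 297\right) \left(6 + 17 + 297\right)} = \frac{1}{96581 + 314 \cdot 320} = \frac{1}{96581 + 100480} = \frac{1}{197061}$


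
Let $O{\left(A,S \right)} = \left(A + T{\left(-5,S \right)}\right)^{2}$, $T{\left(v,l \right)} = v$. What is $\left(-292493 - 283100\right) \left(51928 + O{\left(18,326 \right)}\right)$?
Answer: $-29986668521$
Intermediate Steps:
$O{\left(A,S \right)} = \left(-5 + A\right)^{2}$ ($O{\left(A,S \right)} = \left(A - 5\right)^{2} = \left(-5 + A\right)^{2}$)
$\left(-292493 - 283100\right) \left(51928 + O{\left(18,326 \right)}\right) = \left(-292493 - 283100\right) \left(51928 + \left(-5 + 18\right)^{2}\right) = - 575593 \left(51928 + 13^{2}\right) = - 575593 \left(51928 + 169\right) = \left(-575593\right) 52097 = -29986668521$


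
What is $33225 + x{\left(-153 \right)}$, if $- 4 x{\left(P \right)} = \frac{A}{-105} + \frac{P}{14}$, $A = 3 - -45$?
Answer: $\frac{9303797}{280} \approx 33228.0$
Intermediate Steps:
$A = 48$ ($A = 3 + 45 = 48$)
$x{\left(P \right)} = \frac{4}{35} - \frac{P}{56}$ ($x{\left(P \right)} = - \frac{\frac{48}{-105} + \frac{P}{14}}{4} = - \frac{48 \left(- \frac{1}{105}\right) + P \frac{1}{14}}{4} = - \frac{- \frac{16}{35} + \frac{P}{14}}{4} = \frac{4}{35} - \frac{P}{56}$)
$33225 + x{\left(-153 \right)} = 33225 + \left(\frac{4}{35} - - \frac{153}{56}\right) = 33225 + \left(\frac{4}{35} + \frac{153}{56}\right) = 33225 + \frac{797}{280} = \frac{9303797}{280}$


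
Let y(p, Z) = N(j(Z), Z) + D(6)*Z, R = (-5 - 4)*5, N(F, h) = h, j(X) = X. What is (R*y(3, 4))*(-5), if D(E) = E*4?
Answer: 22500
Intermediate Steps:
D(E) = 4*E
R = -45 (R = -9*5 = -45)
y(p, Z) = 25*Z (y(p, Z) = Z + (4*6)*Z = Z + 24*Z = 25*Z)
(R*y(3, 4))*(-5) = -1125*4*(-5) = -45*100*(-5) = -4500*(-5) = 22500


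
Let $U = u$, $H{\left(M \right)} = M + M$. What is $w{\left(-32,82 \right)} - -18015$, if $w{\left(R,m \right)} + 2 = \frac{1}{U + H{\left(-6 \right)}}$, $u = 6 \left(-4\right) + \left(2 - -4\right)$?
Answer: $\frac{540389}{30} \approx 18013.0$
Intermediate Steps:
$u = -18$ ($u = -24 + \left(2 + 4\right) = -24 + 6 = -18$)
$H{\left(M \right)} = 2 M$
$U = -18$
$w{\left(R,m \right)} = - \frac{61}{30}$ ($w{\left(R,m \right)} = -2 + \frac{1}{-18 + 2 \left(-6\right)} = -2 + \frac{1}{-18 - 12} = -2 + \frac{1}{-30} = -2 - \frac{1}{30} = - \frac{61}{30}$)
$w{\left(-32,82 \right)} - -18015 = - \frac{61}{30} - -18015 = - \frac{61}{30} + 18015 = \frac{540389}{30}$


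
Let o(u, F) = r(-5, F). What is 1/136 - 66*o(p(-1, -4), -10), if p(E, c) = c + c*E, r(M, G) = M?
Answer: 44881/136 ≈ 330.01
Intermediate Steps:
p(E, c) = c + E*c
o(u, F) = -5
1/136 - 66*o(p(-1, -4), -10) = 1/136 - 66*(-5) = 1/136 + 330 = 44881/136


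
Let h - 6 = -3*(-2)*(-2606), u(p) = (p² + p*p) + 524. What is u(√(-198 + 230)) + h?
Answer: -15042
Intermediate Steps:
u(p) = 524 + 2*p² (u(p) = (p² + p²) + 524 = 2*p² + 524 = 524 + 2*p²)
h = -15630 (h = 6 - 3*(-2)*(-2606) = 6 + 6*(-2606) = 6 - 15636 = -15630)
u(√(-198 + 230)) + h = (524 + 2*(√(-198 + 230))²) - 15630 = (524 + 2*(√32)²) - 15630 = (524 + 2*(4*√2)²) - 15630 = (524 + 2*32) - 15630 = (524 + 64) - 15630 = 588 - 15630 = -15042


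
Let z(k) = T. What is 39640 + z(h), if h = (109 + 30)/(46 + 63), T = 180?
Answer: 39820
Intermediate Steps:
h = 139/109 ≈ 1.2752
z(k) = 180
39640 + z(h) = 39640 + 180 = 39820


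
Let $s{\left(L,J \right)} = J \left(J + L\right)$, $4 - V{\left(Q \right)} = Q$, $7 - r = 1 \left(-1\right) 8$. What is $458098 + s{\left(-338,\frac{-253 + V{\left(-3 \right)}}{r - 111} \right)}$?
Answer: $\frac{117053041}{256} \approx 4.5724 \cdot 10^{5}$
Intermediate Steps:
$r = 15$ ($r = 7 - 1 \left(-1\right) 8 = 7 - \left(-1\right) 8 = 7 - -8 = 7 + 8 = 15$)
$V{\left(Q \right)} = 4 - Q$
$458098 + s{\left(-338,\frac{-253 + V{\left(-3 \right)}}{r - 111} \right)} = 458098 + \frac{-253 + \left(4 - -3\right)}{15 - 111} \left(\frac{-253 + \left(4 - -3\right)}{15 - 111} - 338\right) = 458098 + \frac{-253 + \left(4 + 3\right)}{-96} \left(\frac{-253 + \left(4 + 3\right)}{-96} - 338\right) = 458098 + \left(-253 + 7\right) \left(- \frac{1}{96}\right) \left(\left(-253 + 7\right) \left(- \frac{1}{96}\right) - 338\right) = 458098 + \left(-246\right) \left(- \frac{1}{96}\right) \left(\left(-246\right) \left(- \frac{1}{96}\right) - 338\right) = 458098 + \frac{41 \left(\frac{41}{16} - 338\right)}{16} = 458098 + \frac{41}{16} \left(- \frac{5367}{16}\right) = 458098 - \frac{220047}{256} = \frac{117053041}{256}$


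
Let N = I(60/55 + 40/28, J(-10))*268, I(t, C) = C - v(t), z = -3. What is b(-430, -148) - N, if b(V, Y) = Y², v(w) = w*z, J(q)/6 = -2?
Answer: 1778264/77 ≈ 23094.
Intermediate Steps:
J(q) = -12 (J(q) = 6*(-2) = -12)
v(w) = -3*w (v(w) = w*(-3) = -3*w)
I(t, C) = C + 3*t (I(t, C) = C - (-3)*t = C + 3*t)
N = -91656/77 (N = (-12 + 3*(60/55 + 40/28))*268 = (-12 + 3*(60*(1/55) + 40*(1/28)))*268 = (-12 + 3*(12/11 + 10/7))*268 = (-12 + 3*(194/77))*268 = (-12 + 582/77)*268 = -342/77*268 = -91656/77 ≈ -1190.3)
b(-430, -148) - N = (-148)² - 1*(-91656/77) = 21904 + 91656/77 = 1778264/77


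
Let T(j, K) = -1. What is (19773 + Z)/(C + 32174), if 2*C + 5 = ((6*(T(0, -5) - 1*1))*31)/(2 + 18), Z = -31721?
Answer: -59740/160811 ≈ -0.37149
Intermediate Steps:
C = -59/5 (C = -5/2 + (((6*(-1 - 1*1))*31)/(2 + 18))/2 = -5/2 + (((6*(-1 - 1))*31)/20)/2 = -5/2 + (((6*(-2))*31)*(1/20))/2 = -5/2 + (-12*31*(1/20))/2 = -5/2 + (-372*1/20)/2 = -5/2 + (½)*(-93/5) = -5/2 - 93/10 = -59/5 ≈ -11.800)
(19773 + Z)/(C + 32174) = (19773 - 31721)/(-59/5 + 32174) = -11948/160811/5 = -11948*5/160811 = -59740/160811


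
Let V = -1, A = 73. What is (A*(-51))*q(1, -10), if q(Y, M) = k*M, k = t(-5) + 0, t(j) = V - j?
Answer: 148920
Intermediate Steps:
t(j) = -1 - j
k = 4 (k = (-1 - 1*(-5)) + 0 = (-1 + 5) + 0 = 4 + 0 = 4)
q(Y, M) = 4*M
(A*(-51))*q(1, -10) = (73*(-51))*(4*(-10)) = -3723*(-40) = 148920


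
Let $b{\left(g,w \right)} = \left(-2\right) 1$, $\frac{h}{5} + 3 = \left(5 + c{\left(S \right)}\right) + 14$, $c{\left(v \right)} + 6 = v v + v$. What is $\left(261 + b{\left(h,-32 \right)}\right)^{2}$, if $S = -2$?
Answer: $67081$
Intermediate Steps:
$c{\left(v \right)} = -6 + v + v^{2}$ ($c{\left(v \right)} = -6 + \left(v v + v\right) = -6 + \left(v^{2} + v\right) = -6 + \left(v + v^{2}\right) = -6 + v + v^{2}$)
$h = 60$ ($h = -15 + 5 \left(\left(5 - \left(8 - 4\right)\right) + 14\right) = -15 + 5 \left(\left(5 - 4\right) + 14\right) = -15 + 5 \left(1 + 14\right) = -15 + 5 \cdot 15 = -15 + 75 = 60$)
$b{\left(g,w \right)} = -2$
$\left(261 + b{\left(h,-32 \right)}\right)^{2} = \left(261 - 2\right)^{2} = 259^{2} = 67081$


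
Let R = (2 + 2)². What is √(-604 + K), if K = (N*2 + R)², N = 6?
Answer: 6*√5 ≈ 13.416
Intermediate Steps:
R = 16 (R = 4² = 16)
K = 784 (K = (6*2 + 16)² = (12 + 16)² = 28² = 784)
√(-604 + K) = √(-604 + 784) = √180 = 6*√5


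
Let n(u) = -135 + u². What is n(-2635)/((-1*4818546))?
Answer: -3471545/2409273 ≈ -1.4409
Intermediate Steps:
n(-2635)/((-1*4818546)) = (-135 + (-2635)²)/((-1*4818546)) = (-135 + 6943225)/(-4818546) = 6943090*(-1/4818546) = -3471545/2409273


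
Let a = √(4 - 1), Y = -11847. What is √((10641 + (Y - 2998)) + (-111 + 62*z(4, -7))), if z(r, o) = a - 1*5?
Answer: √(-4625 + 62*√3) ≈ 67.213*I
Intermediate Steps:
a = √3 ≈ 1.7320
z(r, o) = -5 + √3 (z(r, o) = √3 - 1*5 = √3 - 5 = -5 + √3)
√((10641 + (Y - 2998)) + (-111 + 62*z(4, -7))) = √((10641 + (-11847 - 2998)) + (-111 + 62*(-5 + √3))) = √((10641 - 14845) + (-111 + (-310 + 62*√3))) = √(-4204 + (-421 + 62*√3)) = √(-4625 + 62*√3)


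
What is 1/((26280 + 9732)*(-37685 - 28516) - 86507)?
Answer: -1/2384116919 ≈ -4.1944e-10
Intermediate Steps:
1/((26280 + 9732)*(-37685 - 28516) - 86507) = 1/(36012*(-66201) - 86507) = 1/(-2384030412 - 86507) = 1/(-2384116919) = -1/2384116919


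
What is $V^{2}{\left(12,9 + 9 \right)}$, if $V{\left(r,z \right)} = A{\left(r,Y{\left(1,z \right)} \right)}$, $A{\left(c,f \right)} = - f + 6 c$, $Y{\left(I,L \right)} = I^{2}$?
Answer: $5041$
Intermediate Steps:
$V{\left(r,z \right)} = -1 + 6 r$ ($V{\left(r,z \right)} = - 1^{2} + 6 r = \left(-1\right) 1 + 6 r = -1 + 6 r$)
$V^{2}{\left(12,9 + 9 \right)} = \left(-1 + 6 \cdot 12\right)^{2} = \left(-1 + 72\right)^{2} = 71^{2} = 5041$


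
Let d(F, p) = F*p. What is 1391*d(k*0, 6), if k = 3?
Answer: 0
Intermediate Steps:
1391*d(k*0, 6) = 1391*((3*0)*6) = 1391*(0*6) = 1391*0 = 0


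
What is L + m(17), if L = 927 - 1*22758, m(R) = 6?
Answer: -21825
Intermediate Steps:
L = -21831 (L = 927 - 22758 = -21831)
L + m(17) = -21831 + 6 = -21825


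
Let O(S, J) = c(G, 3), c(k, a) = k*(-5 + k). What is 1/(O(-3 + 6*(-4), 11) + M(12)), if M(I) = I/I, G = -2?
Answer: 1/15 ≈ 0.066667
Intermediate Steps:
M(I) = 1
O(S, J) = 14 (O(S, J) = -2*(-5 - 2) = -2*(-7) = 14)
1/(O(-3 + 6*(-4), 11) + M(12)) = 1/(14 + 1) = 1/15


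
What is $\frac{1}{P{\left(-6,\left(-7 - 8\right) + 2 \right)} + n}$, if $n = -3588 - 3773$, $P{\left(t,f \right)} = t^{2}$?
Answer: $- \frac{1}{7325} \approx -0.00013652$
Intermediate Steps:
$n = -7361$ ($n = -3588 - 3773 = -7361$)
$\frac{1}{P{\left(-6,\left(-7 - 8\right) + 2 \right)} + n} = \frac{1}{\left(-6\right)^{2} - 7361} = \frac{1}{36 - 7361} = \frac{1}{-7325} = - \frac{1}{7325}$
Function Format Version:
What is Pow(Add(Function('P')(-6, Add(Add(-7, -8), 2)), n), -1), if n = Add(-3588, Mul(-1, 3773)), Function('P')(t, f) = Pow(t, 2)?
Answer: Rational(-1, 7325) ≈ -0.00013652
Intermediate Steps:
n = -7361 (n = Add(-3588, -3773) = -7361)
Pow(Add(Function('P')(-6, Add(Add(-7, -8), 2)), n), -1) = Pow(Add(Pow(-6, 2), -7361), -1) = Pow(Add(36, -7361), -1) = Pow(-7325, -1) = Rational(-1, 7325)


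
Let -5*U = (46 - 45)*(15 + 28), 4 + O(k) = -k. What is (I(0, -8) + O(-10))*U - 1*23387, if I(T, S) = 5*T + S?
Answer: -116849/5 ≈ -23370.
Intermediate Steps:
O(k) = -4 - k
I(T, S) = S + 5*T
U = -43/5 (U = -(46 - 45)*(15 + 28)/5 = -43/5 ≈ -8.6000)
(I(0, -8) + O(-10))*U - 1*23387 = ((-8 + 5*0) + (-4 - 1*(-10)))*(-43/5) - 1*23387 = ((-8 + 0) + (-4 + 10))*(-43/5) - 23387 = (-8 + 6)*(-43/5) - 23387 = -2*(-43/5) - 23387 = 86/5 - 23387 = -116849/5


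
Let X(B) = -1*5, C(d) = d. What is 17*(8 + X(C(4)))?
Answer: 51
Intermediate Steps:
X(B) = -5
17*(8 + X(C(4))) = 17*(8 - 5) = 17*3 = 51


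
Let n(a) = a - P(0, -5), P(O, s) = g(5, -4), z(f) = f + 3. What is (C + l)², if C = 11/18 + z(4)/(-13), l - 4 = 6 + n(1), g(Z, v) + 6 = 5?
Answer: 7980625/54756 ≈ 145.75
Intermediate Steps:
g(Z, v) = -1 (g(Z, v) = -6 + 5 = -1)
z(f) = 3 + f
P(O, s) = -1
n(a) = 1 + a (n(a) = a - 1*(-1) = a + 1 = 1 + a)
l = 12 (l = 4 + (6 + (1 + 1)) = 4 + (6 + 2) = 4 + 8 = 12)
C = 17/234 (C = 11/18 + (3 + 4)/(-13) = 11*(1/18) + 7*(-1/13) = 11/18 - 7/13 = 17/234 ≈ 0.072650)
(C + l)² = (17/234 + 12)² = (2825/234)² = 7980625/54756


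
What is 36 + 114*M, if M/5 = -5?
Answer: -2814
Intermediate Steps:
M = -25 (M = 5*(-5) = -25)
36 + 114*M = 36 + 114*(-25) = 36 - 2850 = -2814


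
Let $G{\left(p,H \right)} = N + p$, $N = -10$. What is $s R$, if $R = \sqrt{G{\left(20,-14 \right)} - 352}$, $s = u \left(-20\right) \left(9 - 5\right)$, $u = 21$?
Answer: $- 5040 i \sqrt{38} \approx - 31069.0 i$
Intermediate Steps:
$G{\left(p,H \right)} = -10 + p$
$s = -1680$ ($s = 21 \left(-20\right) \left(9 - 5\right) = - 420 \left(9 - 5\right) = \left(-420\right) 4 = -1680$)
$R = 3 i \sqrt{38}$ ($R = \sqrt{\left(-10 + 20\right) - 352} = \sqrt{10 - 352} = \sqrt{-342} = 3 i \sqrt{38} \approx 18.493 i$)
$s R = - 1680 \cdot 3 i \sqrt{38} = - 5040 i \sqrt{38}$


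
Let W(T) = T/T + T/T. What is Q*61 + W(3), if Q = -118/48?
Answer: -3551/24 ≈ -147.96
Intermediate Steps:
Q = -59/24 (Q = -118*1/48 = -59/24 ≈ -2.4583)
W(T) = 2 (W(T) = 1 + 1 = 2)
Q*61 + W(3) = -59/24*61 + 2 = -3599/24 + 2 = -3551/24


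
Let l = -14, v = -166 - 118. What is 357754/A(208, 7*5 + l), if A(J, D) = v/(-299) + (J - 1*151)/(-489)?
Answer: 17435856698/40611 ≈ 4.2934e+5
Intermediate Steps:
v = -284
A(J, D) = 184025/146211 - J/489 (A(J, D) = -284/(-299) + (J - 1*151)/(-489) = -284*(-1/299) + (J - 151)*(-1/489) = 284/299 + (-151 + J)*(-1/489) = 284/299 + (151/489 - J/489) = 184025/146211 - J/489)
357754/A(208, 7*5 + l) = 357754/(184025/146211 - 1/489*208) = 357754/(184025/146211 - 208/489) = 357754/(40611/48737) = 357754*(48737/40611) = 17435856698/40611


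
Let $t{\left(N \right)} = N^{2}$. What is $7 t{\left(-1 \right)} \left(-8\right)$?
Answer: $-56$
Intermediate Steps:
$7 t{\left(-1 \right)} \left(-8\right) = 7 \left(-1\right)^{2} \left(-8\right) = 7 \cdot 1 \left(-8\right) = 7 \left(-8\right) = -56$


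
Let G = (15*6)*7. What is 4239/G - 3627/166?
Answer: -43926/2905 ≈ -15.121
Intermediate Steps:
G = 630 (G = 90*7 = 630)
4239/G - 3627/166 = 4239/630 - 3627/166 = 4239*(1/630) - 3627*1/166 = 471/70 - 3627/166 = -43926/2905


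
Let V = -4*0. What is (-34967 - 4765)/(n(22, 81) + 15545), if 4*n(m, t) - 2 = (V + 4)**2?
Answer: -79464/31099 ≈ -2.5552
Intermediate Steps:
V = 0
n(m, t) = 9/2 (n(m, t) = 1/2 + (0 + 4)**2/4 = 1/2 + (1/4)*4**2 = 1/2 + (1/4)*16 = 1/2 + 4 = 9/2)
(-34967 - 4765)/(n(22, 81) + 15545) = (-34967 - 4765)/(9/2 + 15545) = -39732/31099/2 = -39732*2/31099 = -79464/31099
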